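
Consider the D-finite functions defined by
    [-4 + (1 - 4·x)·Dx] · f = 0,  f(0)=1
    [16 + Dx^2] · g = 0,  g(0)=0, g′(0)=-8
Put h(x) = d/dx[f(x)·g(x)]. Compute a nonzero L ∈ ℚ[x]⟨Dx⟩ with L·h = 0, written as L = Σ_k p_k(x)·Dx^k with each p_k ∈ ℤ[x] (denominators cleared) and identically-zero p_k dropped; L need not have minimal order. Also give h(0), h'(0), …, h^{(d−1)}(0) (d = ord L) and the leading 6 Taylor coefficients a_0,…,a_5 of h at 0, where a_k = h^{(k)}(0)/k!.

f: a_k = 1, 4, 16, 64, 256, 1024, …
g: a_k = 0, -8, 0, 64/3, 0, -256/15, …
h₀=f·g: eliminate ⇒ L₀, order ≤ 1·2.
h=h₀': d/dx-closure on L₀ ⇒ L.
L = (-16 - 128·x + 256·x^2) + (-8 + 32·x)·Dx + (1 - 8·x + 16·x^2)·Dx^2  (order 2).
h: a_k = -8, -64, -320, -5120/3, -25856/3, -206848/5, …
ICs: h(0) = -8, h′(0) = -64.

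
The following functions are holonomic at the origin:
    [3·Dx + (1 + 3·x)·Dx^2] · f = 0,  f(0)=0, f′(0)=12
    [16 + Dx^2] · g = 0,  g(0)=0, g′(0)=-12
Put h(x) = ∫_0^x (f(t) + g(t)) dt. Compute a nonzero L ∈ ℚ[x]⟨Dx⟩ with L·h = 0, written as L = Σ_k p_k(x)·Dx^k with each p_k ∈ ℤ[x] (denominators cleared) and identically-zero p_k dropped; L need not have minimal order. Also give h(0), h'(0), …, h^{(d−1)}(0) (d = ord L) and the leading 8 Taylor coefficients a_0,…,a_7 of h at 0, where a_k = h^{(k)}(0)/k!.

L = (1680 + 2304·x + 3456·x^2)·Dx^2 + (272 + 1584·x + 3456·x^2 + 3456·x^3)·Dx^3 + (105 + 144·x + 216·x^2)·Dx^4 + (17 + 99·x + 216·x^2 + 216·x^3)·Dx^5  (order 5).
h: a_k = 0, 0, 0, -6, 17, -81/5, 422/15, -486/7, …
ICs: h(0) = 0, h′(0) = 0, h′′(0) = 0, h′′′(0) = -36, h′′′′(0) = 408.

f: a_k = 0, 12, -18, 36, -81, 972/5, -486, 8748/7, …
g: a_k = 0, -12, 0, 32, 0, -128/5, 0, 1024/105, …
h₀=f+g: left-lcm gives L₀, ord ≤ 4.
Integrate: L := L₀·Dx.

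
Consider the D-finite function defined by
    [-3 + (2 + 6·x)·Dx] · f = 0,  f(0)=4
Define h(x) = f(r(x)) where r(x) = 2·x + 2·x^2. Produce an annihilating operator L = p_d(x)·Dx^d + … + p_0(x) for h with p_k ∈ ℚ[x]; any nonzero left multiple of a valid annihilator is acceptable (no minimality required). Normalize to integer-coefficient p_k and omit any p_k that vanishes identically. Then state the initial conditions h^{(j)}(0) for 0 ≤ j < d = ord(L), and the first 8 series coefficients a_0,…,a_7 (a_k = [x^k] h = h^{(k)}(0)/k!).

L = (-3 - 6·x) + (1 + 6·x + 6·x^2)·Dx  (order 1).
h: a_k = 4, 12, -6, 18, -117/2, 405/2, -2943/4, 11097/4, …
ICs: h(0) = 4.

f: a_k = 4, 6, -9/2, 27/4, -405/32, 1701/64, -15309/256, 72171/512, …
f∘r: x↦r, Dx↦Dx/r' in L_f ⇒ L₀.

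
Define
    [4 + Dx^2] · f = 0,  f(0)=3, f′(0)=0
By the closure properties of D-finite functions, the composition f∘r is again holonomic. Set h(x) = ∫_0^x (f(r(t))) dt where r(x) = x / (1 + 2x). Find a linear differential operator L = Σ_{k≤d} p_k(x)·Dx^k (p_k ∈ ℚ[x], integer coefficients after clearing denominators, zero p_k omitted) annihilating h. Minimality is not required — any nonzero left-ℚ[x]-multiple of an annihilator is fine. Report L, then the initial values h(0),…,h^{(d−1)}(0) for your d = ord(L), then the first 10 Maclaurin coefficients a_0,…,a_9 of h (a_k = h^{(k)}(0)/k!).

f: a_k = 3, 0, -6, 0, 2, 0, -4/15, 0, 2/105, 0, …
L₀ from L_f via x↦r, Dx↦r'^{-1}Dx.
h=∫₀ˣh₀: take L = L₀·Dx.
L = 4·Dx + (4 + 24·x + 48·x^2 + 32·x^3)·Dx^2 + (1 + 8·x + 24·x^2 + 32·x^3 + 16·x^4)·Dx^3  (order 3).
h: a_k = 0, 3, 0, -2, 6, -14, 88/3, -6004/105, 522/5, -33398/189, …
ICs: h(0) = 0, h′(0) = 3, h′′(0) = 0.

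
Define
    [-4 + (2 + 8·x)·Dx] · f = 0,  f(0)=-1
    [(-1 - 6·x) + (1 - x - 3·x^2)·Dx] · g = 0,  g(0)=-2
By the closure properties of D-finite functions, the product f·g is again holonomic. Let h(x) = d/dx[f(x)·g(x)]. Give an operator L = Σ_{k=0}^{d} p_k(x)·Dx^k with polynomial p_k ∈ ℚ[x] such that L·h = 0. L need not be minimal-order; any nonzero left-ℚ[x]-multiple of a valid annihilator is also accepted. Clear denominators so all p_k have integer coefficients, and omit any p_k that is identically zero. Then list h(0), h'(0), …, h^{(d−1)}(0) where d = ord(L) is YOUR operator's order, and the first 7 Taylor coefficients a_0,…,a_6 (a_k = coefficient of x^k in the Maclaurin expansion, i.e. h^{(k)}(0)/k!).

f: a_k = -1, -2, 2, -4, 10, -28, 84, …
g: a_k = -2, -2, -8, -14, -38, -80, -194, …
L₀ := L_f ⊗_s L_g (sym. prod.), ord ≤ 1.
h=h₀': d/dx-closure on L₀ ⇒ L.
L = (8 + 126·x + 390·x^2 + 480·x^3 + 540·x^4) + (-3 - 17·x - 21·x^2 + 38·x^3 + 222·x^4 + 216·x^5)·Dx  (order 1).
h: a_k = 6, 16, 102, 152, 980, 852, 8806, …
ICs: h(0) = 6.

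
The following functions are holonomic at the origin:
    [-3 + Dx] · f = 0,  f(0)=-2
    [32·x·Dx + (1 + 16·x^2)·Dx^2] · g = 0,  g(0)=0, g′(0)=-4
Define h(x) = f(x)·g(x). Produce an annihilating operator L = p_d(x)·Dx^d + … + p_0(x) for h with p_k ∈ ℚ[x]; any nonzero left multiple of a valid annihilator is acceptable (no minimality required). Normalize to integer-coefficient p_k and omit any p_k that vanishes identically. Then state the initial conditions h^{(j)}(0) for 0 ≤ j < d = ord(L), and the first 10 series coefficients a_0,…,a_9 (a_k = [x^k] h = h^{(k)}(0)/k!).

f: a_k = -2, -6, -9, -9, -27/4, -81/20, -81/40, -243/280, -729/2240, -243/2240, …
g: a_k = 0, -4, 0, 64/3, 0, -1024/5, 0, 16384/7, 0, -262144/9, …
f·g: L₀ = L_f ⊗_s L_g, ord ≤ 1·2.
L = (9 - 96·x + 144·x^2) + (-6 + 32·x - 96·x^2)·Dx + (1 + 16·x^2)·Dx^2  (order 2).
h: a_k = 0, 8, 24, -20/3, -92, 1223/5, 1053, -208169/70, -859821/70, 194189089/5040, …
ICs: h(0) = 0, h′(0) = 8.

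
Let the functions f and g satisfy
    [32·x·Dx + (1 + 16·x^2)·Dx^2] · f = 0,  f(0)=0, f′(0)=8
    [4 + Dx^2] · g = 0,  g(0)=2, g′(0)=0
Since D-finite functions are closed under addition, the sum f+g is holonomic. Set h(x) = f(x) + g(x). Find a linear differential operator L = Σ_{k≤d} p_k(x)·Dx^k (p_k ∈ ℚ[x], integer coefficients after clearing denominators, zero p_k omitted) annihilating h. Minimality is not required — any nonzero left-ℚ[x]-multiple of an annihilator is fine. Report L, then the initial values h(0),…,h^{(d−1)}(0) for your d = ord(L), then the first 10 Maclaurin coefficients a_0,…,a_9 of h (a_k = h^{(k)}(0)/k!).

f: a_k = 0, 8, 0, -128/3, 0, 2048/5, 0, -32768/7, 0, 524288/9, …
g: a_k = 2, 0, -4, 0, 4/3, 0, -8/45, 0, 4/315, 0, …
f+g: L₀ = lclm(L_f,L_g), ord ≤ 2+2.
L = (-6016·x + 102400·x^3 + 32768·x^5)·Dx + (-28 + 1216·x^2 + 27648·x^4 + 16384·x^6)·Dx^2 + (-1504·x + 25600·x^3 + 8192·x^5)·Dx^3 + (-7 + 304·x^2 + 6912·x^4 + 4096·x^6)·Dx^4  (order 4).
h: a_k = 2, 8, -4, -128/3, 4/3, 2048/5, -8/45, -32768/7, 4/315, 524288/9, …
ICs: h(0) = 2, h′(0) = 8, h′′(0) = -8, h′′′(0) = -256.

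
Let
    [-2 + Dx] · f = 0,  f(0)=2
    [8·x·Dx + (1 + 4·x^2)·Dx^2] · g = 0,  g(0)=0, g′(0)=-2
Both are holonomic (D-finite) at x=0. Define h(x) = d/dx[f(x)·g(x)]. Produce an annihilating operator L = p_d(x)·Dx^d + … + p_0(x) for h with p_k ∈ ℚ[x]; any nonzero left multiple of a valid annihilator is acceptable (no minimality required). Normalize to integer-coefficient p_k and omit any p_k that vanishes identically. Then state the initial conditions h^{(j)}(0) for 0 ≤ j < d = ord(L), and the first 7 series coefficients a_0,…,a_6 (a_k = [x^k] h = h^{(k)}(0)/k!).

f: a_k = 2, 4, 4, 8/3, 4/3, 8/15, 8/45, …
g: a_k = 0, -2, 0, 8/3, 0, -32/5, 0, …
Product ⇒ symmetric product L₀, ord ≤ 2.
Differentiate: ansatz ord ≤ ord L₀ ⇒ L.
L = (4 + 40·x - 48·x^2 + 32·x^3) + (-24·x + 32·x^2 - 32·x^3)·Dx + (-1 + 2·x - 4·x^2 + 8·x^3)·Dx^2  (order 2).
h: a_k = -4, -16, -8, 64/3, -24, -352/3, 496/5, …
ICs: h(0) = -4, h′(0) = -16.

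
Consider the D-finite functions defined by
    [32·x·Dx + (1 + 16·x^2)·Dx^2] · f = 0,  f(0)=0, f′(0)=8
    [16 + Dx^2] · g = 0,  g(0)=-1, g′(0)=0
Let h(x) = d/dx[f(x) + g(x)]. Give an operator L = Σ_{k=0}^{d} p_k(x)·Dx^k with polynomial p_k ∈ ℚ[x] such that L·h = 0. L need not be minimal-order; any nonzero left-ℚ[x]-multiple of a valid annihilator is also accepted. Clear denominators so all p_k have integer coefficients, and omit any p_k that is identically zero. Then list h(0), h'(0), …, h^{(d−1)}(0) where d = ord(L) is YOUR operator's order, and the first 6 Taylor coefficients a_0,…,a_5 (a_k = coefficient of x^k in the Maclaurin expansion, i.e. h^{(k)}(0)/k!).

L = (-5632·x + 114688·x^3 + 131072·x^5) + (-16 + 1792·x^2 + 36864·x^4 + 65536·x^6)·Dx + (-352·x + 7168·x^3 + 8192·x^5)·Dx^2 + (-1 + 112·x^2 + 2304·x^4 + 4096·x^6)·Dx^3  (order 3).
h: a_k = 8, 16, -128, -128/3, 2048, 512/15, …
ICs: h(0) = 8, h′(0) = 16, h′′(0) = -256.

f: a_k = 0, 8, 0, -128/3, 0, 2048/5, …
g: a_k = -1, 0, 8, 0, -32/3, 0, …
f+g: L₀ = lclm(L_f,L_g), ord ≤ 2+2.
Differentiate: ansatz ord ≤ ord L₀ ⇒ L.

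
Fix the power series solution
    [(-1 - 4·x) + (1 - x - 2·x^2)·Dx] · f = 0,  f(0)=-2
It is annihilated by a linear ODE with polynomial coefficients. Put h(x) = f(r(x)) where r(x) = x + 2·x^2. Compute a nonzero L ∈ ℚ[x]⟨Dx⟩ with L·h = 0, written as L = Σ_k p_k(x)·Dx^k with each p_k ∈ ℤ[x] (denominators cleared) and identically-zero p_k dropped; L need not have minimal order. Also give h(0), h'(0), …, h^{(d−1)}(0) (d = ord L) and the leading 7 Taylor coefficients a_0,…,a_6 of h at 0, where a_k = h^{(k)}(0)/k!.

L = (1 + 8·x + 24·x^2 + 32·x^3) + (-1 + x + 4·x^2 + 8·x^3 + 8·x^4)·Dx  (order 1).
h: a_k = -2, -2, -10, -34, -106, -338, -1114, …
ICs: h(0) = -2.

f: a_k = -2, -2, -6, -10, -22, -42, -86, …
f∘r: x↦r, Dx↦Dx/r' in L_f ⇒ L₀.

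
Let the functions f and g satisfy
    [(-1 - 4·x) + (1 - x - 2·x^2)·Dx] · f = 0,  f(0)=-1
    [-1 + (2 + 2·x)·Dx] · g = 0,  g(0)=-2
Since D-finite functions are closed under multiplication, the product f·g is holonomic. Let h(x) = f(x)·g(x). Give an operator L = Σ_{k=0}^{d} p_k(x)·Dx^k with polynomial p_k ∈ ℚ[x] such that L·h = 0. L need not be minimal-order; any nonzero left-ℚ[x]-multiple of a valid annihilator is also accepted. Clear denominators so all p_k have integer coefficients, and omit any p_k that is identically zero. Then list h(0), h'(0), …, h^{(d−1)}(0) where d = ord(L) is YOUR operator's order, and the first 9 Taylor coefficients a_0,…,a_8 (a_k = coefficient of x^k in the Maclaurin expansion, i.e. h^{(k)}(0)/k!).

f: a_k = -1, -1, -3, -5, -11, -21, -43, -85, -171, …
g: a_k = -2, -1, 1/4, -1/8, 5/64, -7/128, 21/512, -33/1024, 429/16384, …
Product ⇒ symmetric product L₀, ord ≤ 1.
L = (3 + 6·x) + (-2 + 2·x + 4·x^2)·Dx  (order 1).
h: a_k = 2, 3, 27/4, 103/8, 1683/64, 6669/128, 53583/512, 213903/1024, 6851331/16384, …
ICs: h(0) = 2.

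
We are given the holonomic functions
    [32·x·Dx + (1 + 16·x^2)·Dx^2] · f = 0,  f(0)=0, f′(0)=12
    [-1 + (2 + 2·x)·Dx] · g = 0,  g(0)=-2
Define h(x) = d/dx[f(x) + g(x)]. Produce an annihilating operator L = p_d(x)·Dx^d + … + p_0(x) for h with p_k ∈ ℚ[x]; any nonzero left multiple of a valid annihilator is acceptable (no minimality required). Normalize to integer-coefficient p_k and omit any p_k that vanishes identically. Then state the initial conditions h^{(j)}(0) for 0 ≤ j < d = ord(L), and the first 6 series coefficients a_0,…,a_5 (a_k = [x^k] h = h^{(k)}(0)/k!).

f: a_k = 0, 12, 0, -64, 0, 3072/5, …
g: a_k = -2, -1, 1/4, -1/8, 5/64, -7/128, …
h₀=f+g: left-lcm gives L₀, ord ≤ 3.
Derive L from L₀ (diff closure).
L = (-64 - 160·x + 3072·x^2 + 1536·x^3) + (-131 - 256·x + 5920·x^2 + 12288·x^3 + 5376·x^4)·Dx + (-2 + 126·x + 192·x^2 + 2112·x^3 + 3584·x^4 + 1536·x^5)·Dx^2  (order 2).
h: a_k = 11, 1/2, -1539/8, 5/16, 393181/128, 63/256, …
ICs: h(0) = 11, h′(0) = 1/2.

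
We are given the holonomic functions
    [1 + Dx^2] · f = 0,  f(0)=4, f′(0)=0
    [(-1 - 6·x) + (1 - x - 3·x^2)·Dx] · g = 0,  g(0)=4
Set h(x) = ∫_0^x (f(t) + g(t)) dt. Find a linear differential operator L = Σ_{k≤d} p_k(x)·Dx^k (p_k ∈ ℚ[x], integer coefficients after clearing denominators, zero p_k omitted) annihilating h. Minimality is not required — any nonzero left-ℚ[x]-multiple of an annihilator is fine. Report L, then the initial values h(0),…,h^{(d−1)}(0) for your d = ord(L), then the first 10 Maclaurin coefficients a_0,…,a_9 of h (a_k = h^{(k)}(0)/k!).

L = (-43 - 292·x - 307·x^2 - 624·x^3 - 45·x^4 - 54·x^5)·Dx + (9 + 7·x + 6·x^2 - 91·x^3 - 144·x^4 - 27·x^5 - 27·x^6)·Dx^2 + (-43 - 292·x - 307·x^2 - 624·x^3 - 45·x^4 - 54·x^5)·Dx^3 + (9 + 7·x + 6·x^2 - 91·x^3 - 144·x^4 - 27·x^5 - 27·x^6)·Dx^4  (order 4).
h: a_k = 0, 8, 2, 14/3, 7, 457/30, 80/3, 9977/180, 217/2, 20482561/90720, …
ICs: h(0) = 0, h′(0) = 8, h′′(0) = 4, h′′′(0) = 28.

f: a_k = 4, 0, -2, 0, 1/6, 0, -1/180, 0, 1/10080, 0, …
g: a_k = 4, 4, 16, 28, 76, 160, 388, 868, 2032, 4636, …
Sum ⇒ L₀ = lclm(L_f,L_g) in ℚ(x)⟨Dx⟩.
h=∫₀ˣh₀: take L = L₀·Dx.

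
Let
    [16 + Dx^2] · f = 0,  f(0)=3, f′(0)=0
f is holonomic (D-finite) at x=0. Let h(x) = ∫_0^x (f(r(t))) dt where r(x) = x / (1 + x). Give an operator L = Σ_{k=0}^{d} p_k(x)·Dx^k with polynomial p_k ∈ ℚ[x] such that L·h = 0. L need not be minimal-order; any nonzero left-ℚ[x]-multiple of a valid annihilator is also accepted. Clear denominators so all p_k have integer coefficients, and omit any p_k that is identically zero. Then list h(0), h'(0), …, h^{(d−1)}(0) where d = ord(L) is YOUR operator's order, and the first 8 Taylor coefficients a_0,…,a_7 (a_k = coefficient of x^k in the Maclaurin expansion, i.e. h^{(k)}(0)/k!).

L = 16·Dx + (2 + 6·x + 6·x^2 + 2·x^3)·Dx^2 + (1 + 4·x + 6·x^2 + 4·x^3 + x^4)·Dx^3  (order 3).
h: a_k = 0, 3, 0, -8, 12, -8, -16/3, 392/15, …
ICs: h(0) = 0, h′(0) = 3, h′′(0) = 0.

f: a_k = 3, 0, -24, 0, 32, 0, -256/15, 0, …
Change of var in L_f (x↦r) gives L₀.
∫: right-multiply L₀ by Dx.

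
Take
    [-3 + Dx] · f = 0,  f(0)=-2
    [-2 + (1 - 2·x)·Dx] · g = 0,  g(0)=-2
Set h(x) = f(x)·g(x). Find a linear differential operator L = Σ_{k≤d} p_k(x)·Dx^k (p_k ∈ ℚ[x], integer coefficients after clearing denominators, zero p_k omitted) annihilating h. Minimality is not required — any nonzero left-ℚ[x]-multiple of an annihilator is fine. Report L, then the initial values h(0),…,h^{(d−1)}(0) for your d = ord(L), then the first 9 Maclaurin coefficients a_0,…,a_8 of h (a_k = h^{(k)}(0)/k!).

f: a_k = -2, -6, -9, -9, -27/4, -81/20, -81/40, -243/280, -729/2240, …
g: a_k = -2, -4, -8, -16, -32, -64, -128, -256, -512, …
h₀=f·g: eliminate ⇒ L₀, order ≤ 1·1.
L = (5 - 6·x) + (-1 + 2·x)·Dx  (order 1).
h: a_k = 4, 20, 58, 134, 563/2, 5711/10, 4585/4, 321193/140, 5139817/1120, …
ICs: h(0) = 4.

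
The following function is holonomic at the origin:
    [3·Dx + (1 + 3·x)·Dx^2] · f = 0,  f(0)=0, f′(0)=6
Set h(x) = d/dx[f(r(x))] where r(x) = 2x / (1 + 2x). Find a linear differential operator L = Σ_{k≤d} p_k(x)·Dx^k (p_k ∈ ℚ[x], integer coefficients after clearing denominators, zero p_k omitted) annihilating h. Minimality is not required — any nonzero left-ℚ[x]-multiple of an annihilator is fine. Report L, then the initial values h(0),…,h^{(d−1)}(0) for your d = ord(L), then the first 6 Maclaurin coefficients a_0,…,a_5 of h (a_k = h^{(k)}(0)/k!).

L = (10 + 32·x) + (1 + 10·x + 16·x^2)·Dx  (order 1).
h: a_k = 12, -120, 1008, -8160, 65472, -524160, …
ICs: h(0) = 12.

f: a_k = 0, 6, -9, 18, -81/2, 486/5, …
h₀=f(r): pull back L_f along r ⇒ L₀.
Derive L from L₀ (diff closure).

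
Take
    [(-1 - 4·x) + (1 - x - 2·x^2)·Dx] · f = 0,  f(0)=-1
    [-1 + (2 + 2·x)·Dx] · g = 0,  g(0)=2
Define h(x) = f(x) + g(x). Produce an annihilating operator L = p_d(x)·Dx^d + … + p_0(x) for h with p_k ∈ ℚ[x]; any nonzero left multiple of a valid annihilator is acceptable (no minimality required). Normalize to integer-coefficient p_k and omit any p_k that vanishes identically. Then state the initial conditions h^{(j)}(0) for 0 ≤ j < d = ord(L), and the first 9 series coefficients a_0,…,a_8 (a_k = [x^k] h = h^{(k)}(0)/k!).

f: a_k = -1, -1, -3, -5, -11, -21, -43, -85, -171, …
g: a_k = 2, 1, -1/4, 1/8, -5/64, 7/128, -21/512, 33/1024, -429/16384, …
Sum ⇒ L₀ = lclm(L_f,L_g) in ℚ(x)⟨Dx⟩.
L = (-13 - 26·x - 40·x^2) + (25 + 69·x + 144·x^2 + 100·x^3)·Dx + (-2 - 20·x + 6·x^2 + 64·x^3 + 40·x^4)·Dx^2  (order 2).
h: a_k = 1, 0, -13/4, -39/8, -709/64, -2681/128, -22037/512, -87007/1024, -2802093/16384, …
ICs: h(0) = 1, h′(0) = 0.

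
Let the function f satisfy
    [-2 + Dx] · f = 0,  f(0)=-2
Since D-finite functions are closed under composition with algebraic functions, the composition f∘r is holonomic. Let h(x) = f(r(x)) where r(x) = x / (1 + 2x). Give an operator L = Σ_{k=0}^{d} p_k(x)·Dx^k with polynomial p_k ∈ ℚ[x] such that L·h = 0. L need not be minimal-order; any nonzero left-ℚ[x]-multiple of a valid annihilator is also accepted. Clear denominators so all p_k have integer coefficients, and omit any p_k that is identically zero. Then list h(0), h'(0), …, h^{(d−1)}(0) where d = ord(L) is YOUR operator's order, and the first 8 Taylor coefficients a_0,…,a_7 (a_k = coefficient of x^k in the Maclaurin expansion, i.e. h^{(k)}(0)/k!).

L = -2 + (1 + 4·x + 4·x^2)·Dx  (order 1).
h: a_k = -2, -4, 4, -8/3, -4/3, 152/15, -1208/45, 17456/315, …
ICs: h(0) = -2.

f: a_k = -2, -4, -4, -8/3, -4/3, -8/15, -8/45, -16/315, …
h₀=f(r): pull back L_f along r ⇒ L₀.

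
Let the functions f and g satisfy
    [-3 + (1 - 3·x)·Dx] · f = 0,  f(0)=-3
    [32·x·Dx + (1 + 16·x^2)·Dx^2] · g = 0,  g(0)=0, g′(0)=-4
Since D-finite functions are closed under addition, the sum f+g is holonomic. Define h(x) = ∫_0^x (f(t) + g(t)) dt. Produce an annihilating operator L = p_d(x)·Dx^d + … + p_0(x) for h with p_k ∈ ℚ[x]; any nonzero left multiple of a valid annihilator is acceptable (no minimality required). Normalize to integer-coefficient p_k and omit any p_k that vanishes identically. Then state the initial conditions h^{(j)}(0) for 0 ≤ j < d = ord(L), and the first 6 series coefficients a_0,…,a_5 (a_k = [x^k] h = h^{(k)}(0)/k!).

f: a_k = -3, -9, -27, -81, -243, -729, …
g: a_k = 0, -4, 0, 64/3, 0, -1024/5, …
f+g: L₀ = lclm(L_f,L_g), ord ≤ 1+2.
∫: right-multiply L₀ by Dx.
L = (-96 + 1152·x + 4608·x^2)·Dx^2 + (43 - 96·x + 240·x^2 + 4608·x^3)·Dx^3 + (-3 - 7·x - 112·x^3 + 768·x^4)·Dx^4  (order 4).
h: a_k = 0, -3, -13/2, -9, -179/12, -243/5, …
ICs: h(0) = 0, h′(0) = -3, h′′(0) = -13, h′′′(0) = -54.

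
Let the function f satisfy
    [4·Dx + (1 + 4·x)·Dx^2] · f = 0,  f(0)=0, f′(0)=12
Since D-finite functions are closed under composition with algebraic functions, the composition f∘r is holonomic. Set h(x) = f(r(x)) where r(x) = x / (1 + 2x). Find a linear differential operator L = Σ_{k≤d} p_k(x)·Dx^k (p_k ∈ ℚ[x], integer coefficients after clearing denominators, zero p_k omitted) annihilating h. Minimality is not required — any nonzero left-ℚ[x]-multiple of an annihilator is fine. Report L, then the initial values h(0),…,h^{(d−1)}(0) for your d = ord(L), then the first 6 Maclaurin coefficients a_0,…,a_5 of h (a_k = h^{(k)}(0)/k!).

f: a_k = 0, 12, -24, 64, -192, 3072/5, …
L₀ from L_f via x↦r, Dx↦r'^{-1}Dx.
L = (8 + 24·x)·Dx + (1 + 8·x + 12·x^2)·Dx^2  (order 2).
h: a_k = 0, 12, -48, 208, -960, 23232/5, …
ICs: h(0) = 0, h′(0) = 12.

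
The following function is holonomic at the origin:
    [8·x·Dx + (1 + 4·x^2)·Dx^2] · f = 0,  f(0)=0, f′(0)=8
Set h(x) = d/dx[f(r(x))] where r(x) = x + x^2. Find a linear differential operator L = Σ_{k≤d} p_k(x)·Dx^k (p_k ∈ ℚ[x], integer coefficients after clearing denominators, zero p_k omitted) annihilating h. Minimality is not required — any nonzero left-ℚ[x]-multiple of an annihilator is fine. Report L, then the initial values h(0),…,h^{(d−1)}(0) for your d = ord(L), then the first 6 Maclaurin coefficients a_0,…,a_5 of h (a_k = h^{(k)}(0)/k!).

L = (-2 + 8·x + 32·x^2 + 48·x^3 + 24·x^4) + (1 + 2·x + 4·x^2 + 16·x^3 + 20·x^4 + 8·x^5)·Dx  (order 1).
h: a_k = 8, 16, -32, -128, -32, 704, …
ICs: h(0) = 8.

f: a_k = 0, 8, 0, -32/3, 0, 128/5, …
Change of var in L_f (x↦r) gives L₀.
h₀' ⇒ L via d/dx closure of L₀.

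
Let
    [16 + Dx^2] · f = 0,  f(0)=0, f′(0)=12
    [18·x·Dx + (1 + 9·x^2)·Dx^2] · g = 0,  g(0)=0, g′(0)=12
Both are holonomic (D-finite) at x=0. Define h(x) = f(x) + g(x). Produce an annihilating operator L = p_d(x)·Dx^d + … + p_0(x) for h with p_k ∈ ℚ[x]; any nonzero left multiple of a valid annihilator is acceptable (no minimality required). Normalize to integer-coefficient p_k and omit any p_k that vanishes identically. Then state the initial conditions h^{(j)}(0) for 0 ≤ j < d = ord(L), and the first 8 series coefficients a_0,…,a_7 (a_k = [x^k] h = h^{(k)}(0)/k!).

L = (-13248·x + 181440·x^3 + 186624·x^5)·Dx + (-16 + 6048·x^2 + 66096·x^4 + 93312·x^6)·Dx^2 + (-828·x + 11340·x^3 + 11664·x^5)·Dx^3 + (-1 + 378·x^2 + 4131·x^4 + 5832·x^6)·Dx^4  (order 4).
h: a_k = 0, 24, 0, -68, 0, 220, 0, -18892/15, …
ICs: h(0) = 0, h′(0) = 24, h′′(0) = 0, h′′′(0) = -408.

f: a_k = 0, 12, 0, -32, 0, 128/5, 0, -1024/105, …
g: a_k = 0, 12, 0, -36, 0, 972/5, 0, -8748/7, …
L₀ := lclm(L_f,L_g); ord L₀ ≤ 2+2.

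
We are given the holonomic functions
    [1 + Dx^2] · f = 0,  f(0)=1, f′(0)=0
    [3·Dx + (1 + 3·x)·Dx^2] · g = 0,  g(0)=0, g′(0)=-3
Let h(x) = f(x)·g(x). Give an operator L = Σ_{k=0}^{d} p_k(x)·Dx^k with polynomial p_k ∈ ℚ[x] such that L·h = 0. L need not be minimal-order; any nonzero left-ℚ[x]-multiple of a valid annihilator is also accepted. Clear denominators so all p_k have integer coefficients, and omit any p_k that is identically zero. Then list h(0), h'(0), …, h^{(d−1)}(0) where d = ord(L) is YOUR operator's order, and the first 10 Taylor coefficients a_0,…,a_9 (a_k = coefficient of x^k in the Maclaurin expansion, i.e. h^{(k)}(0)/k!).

L = (-203 - 222·x - 189·x^2 + 432·x^3 + 324·x^4) + (-84 - 108·x + 648·x^2 + 648·x^3)·Dx + (-208 - 228·x - 54·x^2 + 864·x^3 + 648·x^4)·Dx^2 + (-84 - 108·x + 648·x^2 + 648·x^3)·Dx^3 + (-5 - 6·x + 135·x^2 + 432·x^3 + 324·x^4)·Dx^4  (order 4).
h: a_k = 0, -3, 9/2, -15/2, 18, -1769/40, 1785/16, -484679/1680, 60817/80, -27320809/13440, …
ICs: h(0) = 0, h′(0) = -3, h′′(0) = 9, h′′′(0) = -45.

f: a_k = 1, 0, -1/2, 0, 1/24, 0, -1/720, 0, 1/40320, 0, …
g: a_k = 0, -3, 9/2, -9, 81/4, -243/5, 243/2, -2187/7, 6561/8, -2187, …
L₀ := L_f ⊗_s L_g (sym. prod.), ord ≤ 4.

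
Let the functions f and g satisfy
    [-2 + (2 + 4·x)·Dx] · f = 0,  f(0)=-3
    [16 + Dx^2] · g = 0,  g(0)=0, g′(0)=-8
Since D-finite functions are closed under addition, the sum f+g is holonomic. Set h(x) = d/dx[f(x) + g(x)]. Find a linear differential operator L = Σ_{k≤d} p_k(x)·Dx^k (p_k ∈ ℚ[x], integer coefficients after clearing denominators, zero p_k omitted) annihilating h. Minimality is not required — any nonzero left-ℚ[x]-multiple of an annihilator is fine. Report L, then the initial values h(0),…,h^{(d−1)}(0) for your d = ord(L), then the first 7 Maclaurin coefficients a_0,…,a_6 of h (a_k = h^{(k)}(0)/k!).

f: a_k = -3, -3, 3/2, -3/2, 15/8, -21/8, 63/16, …
g: a_k = 0, -8, 0, 64/3, 0, -256/15, 0, …
Weyl lclm of L_f,L_g ⇒ L₀ (ord ≤ 3).
Derive L from L₀ (diff closure).
L = (-496 - 1024·x - 1024·x^2) + (-304 - 1632·x - 3072·x^2 - 2048·x^3)·Dx + (-31 - 64·x - 64·x^2)·Dx^2 + (-19 - 102·x - 192·x^2 - 128·x^3)·Dx^3  (order 3).
h: a_k = -11, 3, 119/2, 15/2, -2363/24, 189/8, 1583/720, …
ICs: h(0) = -11, h′(0) = 3, h′′(0) = 119.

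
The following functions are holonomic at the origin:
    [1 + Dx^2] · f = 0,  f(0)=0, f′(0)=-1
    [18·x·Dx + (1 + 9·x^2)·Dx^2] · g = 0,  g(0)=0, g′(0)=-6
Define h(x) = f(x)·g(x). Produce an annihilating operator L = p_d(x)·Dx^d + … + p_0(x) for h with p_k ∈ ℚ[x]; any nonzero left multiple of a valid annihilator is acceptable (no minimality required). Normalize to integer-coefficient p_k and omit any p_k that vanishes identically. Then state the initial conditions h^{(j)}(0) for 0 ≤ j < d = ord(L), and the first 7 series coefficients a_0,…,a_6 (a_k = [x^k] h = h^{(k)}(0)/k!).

f: a_k = 0, -1, 0, 1/6, 0, -1/120, 0, …
g: a_k = 0, -6, 0, 18, 0, -486/5, 0, …
h₀=f·g: eliminate ⇒ L₀, order ≤ 2·2.
L = (370 + 9594·x^2 + 4131·x^4 + 2916·x^6 + 6561·x^8) + (684·x + 6804·x^3 + 8748·x^5 + 26244·x^7)·Dx + (380 + 9792·x^2 + 5346·x^4 + 5832·x^6 + 13122·x^8)·Dx^2 + (684·x + 6804·x^3 + 8748·x^5 + 26244·x^7)·Dx^3 + (10 + 198·x^2 + 1215·x^4 + 2916·x^6 + 6561·x^8)·Dx^4  (order 4).
h: a_k = 0, 0, 6, 0, -19, 0, 401/4, …
ICs: h(0) = 0, h′(0) = 0, h′′(0) = 12, h′′′(0) = 0.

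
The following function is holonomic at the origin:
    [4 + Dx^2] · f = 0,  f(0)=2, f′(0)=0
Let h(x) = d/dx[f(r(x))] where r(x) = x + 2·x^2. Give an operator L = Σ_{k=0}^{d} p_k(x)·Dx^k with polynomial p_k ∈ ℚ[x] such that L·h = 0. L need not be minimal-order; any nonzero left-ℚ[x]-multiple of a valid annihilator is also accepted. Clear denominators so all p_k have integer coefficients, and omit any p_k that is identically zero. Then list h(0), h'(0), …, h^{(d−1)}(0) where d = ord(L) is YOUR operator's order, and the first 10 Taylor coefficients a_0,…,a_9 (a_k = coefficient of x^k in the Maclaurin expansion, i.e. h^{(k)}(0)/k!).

L = (52 + 64·x + 384·x^2 + 1024·x^3 + 1024·x^4) + (-12 - 48·x)·Dx + (1 + 8·x + 16·x^2)·Dx^2  (order 2).
h: a_k = 0, -8, -48, -176/3, 160/3, 2864/15, 4256/15, 26912/315, -8896/35, -1169296/2835, …
ICs: h(0) = 0, h′(0) = -8.

f: a_k = 2, 0, -4, 0, 4/3, 0, -8/45, 0, 4/315, 0, …
h₀=f(r): pull back L_f along r ⇒ L₀.
Differentiate: ansatz ord ≤ ord L₀ ⇒ L.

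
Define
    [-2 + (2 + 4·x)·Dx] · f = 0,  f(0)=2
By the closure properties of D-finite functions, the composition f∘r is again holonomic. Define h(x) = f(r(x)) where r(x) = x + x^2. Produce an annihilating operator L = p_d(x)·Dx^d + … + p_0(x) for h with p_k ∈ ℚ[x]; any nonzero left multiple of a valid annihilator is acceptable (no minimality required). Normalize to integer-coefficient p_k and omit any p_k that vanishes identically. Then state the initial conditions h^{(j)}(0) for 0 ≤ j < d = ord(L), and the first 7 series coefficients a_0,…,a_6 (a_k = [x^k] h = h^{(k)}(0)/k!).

L = (-1 - 2·x) + (1 + 2·x + 2·x^2)·Dx  (order 1).
h: a_k = 2, 2, 1, -1, 3/4, -1/4, -3/8, …
ICs: h(0) = 2.

f: a_k = 2, 2, -1, 1, -5/4, 7/4, -21/8, …
f∘r: x↦r, Dx↦Dx/r' in L_f ⇒ L₀.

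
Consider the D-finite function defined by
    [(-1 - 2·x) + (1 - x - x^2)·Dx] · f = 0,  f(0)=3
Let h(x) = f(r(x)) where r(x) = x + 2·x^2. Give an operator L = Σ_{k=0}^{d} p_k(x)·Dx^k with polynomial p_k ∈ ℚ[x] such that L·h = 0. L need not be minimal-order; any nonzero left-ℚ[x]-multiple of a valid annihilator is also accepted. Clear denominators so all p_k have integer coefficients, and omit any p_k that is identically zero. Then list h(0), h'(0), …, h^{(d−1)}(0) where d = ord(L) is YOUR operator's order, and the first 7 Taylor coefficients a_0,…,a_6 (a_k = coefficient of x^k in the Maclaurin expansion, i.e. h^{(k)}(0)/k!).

f: a_k = 3, 3, 6, 9, 15, 24, 39, …
Substitute x→r, Dx→(1/r')Dx; clear ⇒ L₀.
L = (1 + 6·x + 12·x^2 + 16·x^3) + (-1 + x + 3·x^2 + 4·x^3 + 4·x^4)·Dx  (order 1).
h: a_k = 3, 3, 12, 33, 93, 252, 711, …
ICs: h(0) = 3.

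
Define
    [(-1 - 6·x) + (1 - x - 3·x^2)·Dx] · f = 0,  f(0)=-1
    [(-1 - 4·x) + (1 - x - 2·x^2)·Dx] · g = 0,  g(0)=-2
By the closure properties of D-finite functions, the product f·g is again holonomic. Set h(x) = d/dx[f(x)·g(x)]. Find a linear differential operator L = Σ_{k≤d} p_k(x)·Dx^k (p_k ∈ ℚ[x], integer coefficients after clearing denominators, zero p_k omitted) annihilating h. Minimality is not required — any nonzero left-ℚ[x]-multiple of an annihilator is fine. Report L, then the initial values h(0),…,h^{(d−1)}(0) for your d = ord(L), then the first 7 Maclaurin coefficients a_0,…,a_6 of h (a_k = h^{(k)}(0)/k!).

f: a_k = -1, -1, -4, -7, -19, -40, -97, …
g: a_k = -2, -2, -6, -10, -22, -42, -86, …
f·g: L₀ = L_f ⊗_s L_g, ord ≤ 1·1.
h=h₀': d/dx-closure on L₀ ⇒ L.
L = (16 + 18·x - 36·x^2 - 368·x^3 - 132·x^4 + 900·x^5 + 720·x^6) + (-2 - 4·x + 39·x^2 + 16·x^3 - 160·x^4 - 69·x^5 + 210·x^6 + 144·x^7)·Dx  (order 1).
h: a_k = 4, 32, 114, 432, 1320, 4044, 11452, …
ICs: h(0) = 4.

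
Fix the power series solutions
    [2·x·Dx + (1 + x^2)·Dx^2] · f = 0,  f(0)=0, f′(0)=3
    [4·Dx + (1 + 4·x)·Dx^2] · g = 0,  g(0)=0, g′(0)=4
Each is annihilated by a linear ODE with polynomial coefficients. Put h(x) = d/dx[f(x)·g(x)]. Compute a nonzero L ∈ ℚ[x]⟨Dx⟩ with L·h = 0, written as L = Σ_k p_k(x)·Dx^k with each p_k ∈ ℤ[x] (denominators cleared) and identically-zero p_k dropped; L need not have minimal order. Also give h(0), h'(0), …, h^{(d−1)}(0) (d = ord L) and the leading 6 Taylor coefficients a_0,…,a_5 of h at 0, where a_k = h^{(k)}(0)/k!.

L = (144 + 896·x + 560·x^2 + 2304·x^3 + 1920·x^4 + 3328·x^5 + 256·x^7) + (132 + 304·x + 2252·x^2 + 4144·x^3 + 8896·x^4 + 5952·x^5 + 8960·x^6 + 192·x^7 + 896·x^8)·Dx + (72 + 376·x + 912·x^2 + 2808·x^3 + 3720·x^4 + 6288·x^5 + 3072·x^6 + 4368·x^7 + 192·x^8 + 512·x^9)·Dx^2 + (5 + 48·x + 178·x^2 + 416·x^3 + 729·x^4 + 720·x^5 + 1008·x^6 + 384·x^7 + 516·x^8 + 32·x^9 + 64·x^10)·Dx^3  (order 3).
h: a_k = 0, 24, -72, 240, -920, 17864/5, …
ICs: h(0) = 0, h′(0) = 24, h′′(0) = -144.

f: a_k = 0, 3, 0, -1, 0, 3/5, …
g: a_k = 0, 4, -8, 64/3, -64, 1024/5, …
Product ⇒ symmetric product L₀, ord ≤ 4.
h₀' ⇒ L via d/dx closure of L₀.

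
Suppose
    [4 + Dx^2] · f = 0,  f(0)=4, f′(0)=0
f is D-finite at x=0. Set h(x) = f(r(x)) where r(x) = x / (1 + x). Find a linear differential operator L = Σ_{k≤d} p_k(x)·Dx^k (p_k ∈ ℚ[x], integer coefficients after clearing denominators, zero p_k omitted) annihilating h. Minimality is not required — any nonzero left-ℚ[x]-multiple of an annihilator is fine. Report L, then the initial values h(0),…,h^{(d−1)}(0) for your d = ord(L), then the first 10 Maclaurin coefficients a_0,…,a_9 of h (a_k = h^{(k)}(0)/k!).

f: a_k = 4, 0, -8, 0, 8/3, 0, -16/45, 0, 8/315, 0, …
Change of var in L_f (x↦r) gives L₀.
L = 4 + (2 + 6·x + 6·x^2 + 2·x^3)·Dx + (1 + 4·x + 6·x^2 + 4·x^3 + x^4)·Dx^2  (order 2).
h: a_k = 4, 0, -8, 16, -64/3, 64/3, -616/45, -16/5, 9416/315, -20672/315, …
ICs: h(0) = 4, h′(0) = 0.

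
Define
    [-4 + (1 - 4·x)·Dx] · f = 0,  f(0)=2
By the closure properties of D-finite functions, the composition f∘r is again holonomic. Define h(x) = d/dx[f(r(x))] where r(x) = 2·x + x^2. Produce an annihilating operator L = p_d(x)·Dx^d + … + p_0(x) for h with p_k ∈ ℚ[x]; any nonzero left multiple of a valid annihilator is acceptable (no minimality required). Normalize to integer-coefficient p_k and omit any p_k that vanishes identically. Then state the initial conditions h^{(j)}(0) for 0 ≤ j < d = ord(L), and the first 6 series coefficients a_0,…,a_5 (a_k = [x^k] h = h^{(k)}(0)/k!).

L = (17 + 24·x + 12·x^2) + (-1 + 7·x + 12·x^2 + 4·x^3)·Dx  (order 1).
h: a_k = 16, 272, 3456, 39040, 413440, 4203264, …
ICs: h(0) = 16.

f: a_k = 2, 8, 32, 128, 512, 2048, …
L₀ from L_f via x↦r, Dx↦r'^{-1}Dx.
Differentiate: ansatz ord ≤ ord L₀ ⇒ L.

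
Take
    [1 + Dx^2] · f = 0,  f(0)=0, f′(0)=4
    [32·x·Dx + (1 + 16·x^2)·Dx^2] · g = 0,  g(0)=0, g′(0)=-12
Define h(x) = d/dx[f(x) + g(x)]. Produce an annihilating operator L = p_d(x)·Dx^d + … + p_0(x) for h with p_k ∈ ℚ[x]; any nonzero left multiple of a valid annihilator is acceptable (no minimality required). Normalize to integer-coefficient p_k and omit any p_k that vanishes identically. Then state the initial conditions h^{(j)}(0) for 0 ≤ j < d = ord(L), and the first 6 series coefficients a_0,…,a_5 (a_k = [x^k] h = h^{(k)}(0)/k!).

L = (-6112·x + 99328·x^3 + 8192·x^5) + (-31 + 1072·x^2 + 25344·x^4 + 4096·x^6)·Dx + (-6112·x + 99328·x^3 + 8192·x^5)·Dx^2 + (-31 + 1072·x^2 + 25344·x^4 + 4096·x^6)·Dx^3  (order 3).
h: a_k = -8, 0, 190, 0, -18431/6, 0, …
ICs: h(0) = -8, h′(0) = 0, h′′(0) = 380.

f: a_k = 0, 4, 0, -2/3, 0, 1/30, …
g: a_k = 0, -12, 0, 64, 0, -3072/5, …
h₀=f+g: left-lcm gives L₀, ord ≤ 4.
h=h₀': d/dx-closure on L₀ ⇒ L.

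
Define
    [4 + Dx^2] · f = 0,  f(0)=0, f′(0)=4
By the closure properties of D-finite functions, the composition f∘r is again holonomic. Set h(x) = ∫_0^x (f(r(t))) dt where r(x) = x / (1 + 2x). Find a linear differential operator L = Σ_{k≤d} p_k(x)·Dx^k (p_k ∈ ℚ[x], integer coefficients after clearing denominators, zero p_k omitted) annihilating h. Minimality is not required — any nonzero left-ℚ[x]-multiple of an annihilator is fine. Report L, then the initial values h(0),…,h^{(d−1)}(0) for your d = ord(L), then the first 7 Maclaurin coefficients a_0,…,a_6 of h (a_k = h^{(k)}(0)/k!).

L = 4·Dx + (4 + 24·x + 48·x^2 + 32·x^3)·Dx^2 + (1 + 8·x + 24·x^2 + 32·x^3 + 16·x^4)·Dx^3  (order 3).
h: a_k = 0, 0, 2, -8/3, 10/3, -16/5, 4/45, …
ICs: h(0) = 0, h′(0) = 0, h′′(0) = 4.

f: a_k = 0, 4, 0, -8/3, 0, 8/15, 0, …
Change of var in L_f (x↦r) gives L₀.
∫: right-multiply L₀ by Dx.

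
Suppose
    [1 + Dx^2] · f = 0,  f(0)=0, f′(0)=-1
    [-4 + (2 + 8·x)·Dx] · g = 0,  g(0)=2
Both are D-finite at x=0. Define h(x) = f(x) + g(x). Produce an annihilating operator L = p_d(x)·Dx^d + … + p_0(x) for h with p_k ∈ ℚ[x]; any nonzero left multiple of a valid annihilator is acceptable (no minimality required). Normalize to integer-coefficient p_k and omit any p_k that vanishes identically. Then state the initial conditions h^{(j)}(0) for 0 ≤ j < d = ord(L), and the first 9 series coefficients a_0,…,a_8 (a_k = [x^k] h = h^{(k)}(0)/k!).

L = (-26 - 16·x - 32·x^2) + (-3 - 4·x + 48·x^2 + 64·x^3)·Dx + (-26 - 16·x - 32·x^2)·Dx^2 + (-3 - 4·x + 48·x^2 + 64·x^3)·Dx^3  (order 3).
h: a_k = 2, 3, -4, 49/6, -20, 6719/120, -168, 2661121/5040, -1716, …
ICs: h(0) = 2, h′(0) = 3, h′′(0) = -8.

f: a_k = 0, -1, 0, 1/6, 0, -1/120, 0, 1/5040, 0, …
g: a_k = 2, 4, -4, 8, -20, 56, -168, 528, -1716, …
Weyl lclm of L_f,L_g ⇒ L₀ (ord ≤ 3).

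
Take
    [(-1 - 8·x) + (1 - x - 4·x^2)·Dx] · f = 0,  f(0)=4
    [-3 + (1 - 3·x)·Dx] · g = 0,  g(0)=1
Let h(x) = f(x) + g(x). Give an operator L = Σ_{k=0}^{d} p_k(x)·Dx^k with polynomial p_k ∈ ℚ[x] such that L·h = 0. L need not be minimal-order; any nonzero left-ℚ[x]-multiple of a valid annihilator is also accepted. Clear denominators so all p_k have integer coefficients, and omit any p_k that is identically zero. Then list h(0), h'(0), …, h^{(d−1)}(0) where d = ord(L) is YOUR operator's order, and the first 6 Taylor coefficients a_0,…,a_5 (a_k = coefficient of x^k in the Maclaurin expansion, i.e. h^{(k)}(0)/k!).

L = (6 - 72·x + 144·x^2 - 144·x^3) + (4 - 84·x^2 + 252·x^3 - 288·x^4)·Dx + (-1 + 8·x - 21·x^2 + 8·x^3 + 54·x^4 - 72·x^5)·Dx^2  (order 2).
h: a_k = 5, 7, 29, 63, 197, 503, …
ICs: h(0) = 5, h′(0) = 7.

f: a_k = 4, 4, 20, 36, 116, 260, …
g: a_k = 1, 3, 9, 27, 81, 243, …
Sum ⇒ L₀ = lclm(L_f,L_g) in ℚ(x)⟨Dx⟩.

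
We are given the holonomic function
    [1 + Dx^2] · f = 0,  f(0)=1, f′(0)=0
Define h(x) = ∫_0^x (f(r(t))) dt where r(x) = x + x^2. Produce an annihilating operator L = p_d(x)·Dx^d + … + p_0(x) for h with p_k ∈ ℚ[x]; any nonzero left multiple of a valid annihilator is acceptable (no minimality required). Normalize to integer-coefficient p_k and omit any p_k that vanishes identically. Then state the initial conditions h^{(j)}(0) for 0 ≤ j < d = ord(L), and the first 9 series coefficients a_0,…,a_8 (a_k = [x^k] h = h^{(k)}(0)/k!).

f: a_k = 1, 0, -1/2, 0, 1/24, 0, -1/720, 0, 1/40320, …
L₀ from L_f via x↦r, Dx↦r'^{-1}Dx.
h=∫h₀ ⇒ L = L₀·Dx.
L = (1 + 6·x + 12·x^2 + 8·x^3)·Dx - 2·Dx^2 + (1 + 2·x)·Dx^3  (order 3).
h: a_k = 0, 1, 0, -1/6, -1/4, -11/120, 1/36, 179/5040, 19/960, …
ICs: h(0) = 0, h′(0) = 1, h′′(0) = 0.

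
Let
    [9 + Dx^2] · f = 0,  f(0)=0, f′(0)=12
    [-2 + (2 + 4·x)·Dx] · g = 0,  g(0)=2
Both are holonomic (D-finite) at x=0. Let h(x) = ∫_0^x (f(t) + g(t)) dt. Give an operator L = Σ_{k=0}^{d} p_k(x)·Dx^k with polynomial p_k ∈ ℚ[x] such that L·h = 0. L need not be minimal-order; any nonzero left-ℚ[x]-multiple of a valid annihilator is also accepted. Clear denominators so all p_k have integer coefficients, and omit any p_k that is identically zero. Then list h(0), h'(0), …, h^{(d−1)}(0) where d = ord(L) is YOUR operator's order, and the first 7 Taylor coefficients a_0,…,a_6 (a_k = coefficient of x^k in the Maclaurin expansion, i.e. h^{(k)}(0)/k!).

L = (-54 - 162·x - 162·x^2)·Dx + (36 + 234·x + 486·x^2 + 324·x^3)·Dx^2 + (-6 - 18·x - 18·x^2)·Dx^3 + (4 + 26·x + 54·x^2 + 36·x^3)·Dx^4  (order 4).
h: a_k = 0, 2, 7, -1/3, -17/4, -1/4, 197/120, …
ICs: h(0) = 0, h′(0) = 2, h′′(0) = 14, h′′′(0) = -2.

f: a_k = 0, 12, 0, -18, 0, 81/10, 0, …
g: a_k = 2, 2, -1, 1, -5/4, 7/4, -21/8, …
L₀ := lclm(L_f,L_g); ord L₀ ≤ 2+1.
Integrate: L := L₀·Dx.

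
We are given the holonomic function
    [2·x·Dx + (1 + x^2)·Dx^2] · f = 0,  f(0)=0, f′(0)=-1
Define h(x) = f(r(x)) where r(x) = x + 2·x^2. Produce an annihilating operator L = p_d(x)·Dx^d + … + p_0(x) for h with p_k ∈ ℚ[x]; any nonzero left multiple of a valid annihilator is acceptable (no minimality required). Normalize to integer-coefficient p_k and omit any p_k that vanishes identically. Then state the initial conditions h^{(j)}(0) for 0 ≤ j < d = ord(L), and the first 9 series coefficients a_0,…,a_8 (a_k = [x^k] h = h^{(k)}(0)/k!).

f: a_k = 0, -1, 0, 1/3, 0, -1/5, 0, 1/7, 0, …
f∘r: x↦r, Dx↦Dx/r' in L_f ⇒ L₀.
L = (-4 + 2·x + 16·x^2 + 48·x^3 + 48·x^4)·Dx + (1 + 4·x + x^2 + 8·x^3 + 20·x^4 + 16·x^5)·Dx^2  (order 2).
h: a_k = 0, -1, -2, 1/3, 2, 19/5, 2/3, -55/7, -14, …
ICs: h(0) = 0, h′(0) = -1.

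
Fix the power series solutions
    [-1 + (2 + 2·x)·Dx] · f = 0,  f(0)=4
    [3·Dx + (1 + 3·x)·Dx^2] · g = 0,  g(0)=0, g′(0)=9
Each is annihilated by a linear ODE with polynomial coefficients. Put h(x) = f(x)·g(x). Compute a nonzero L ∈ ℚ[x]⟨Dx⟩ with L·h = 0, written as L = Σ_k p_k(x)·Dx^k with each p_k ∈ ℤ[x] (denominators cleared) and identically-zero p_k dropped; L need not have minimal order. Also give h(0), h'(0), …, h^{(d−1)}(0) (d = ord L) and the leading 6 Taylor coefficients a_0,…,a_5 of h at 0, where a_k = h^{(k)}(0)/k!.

L = (-3 + 3·x) + (8 + 8·x)·Dx + (4 + 20·x + 28·x^2 + 12·x^3)·Dx^2  (order 2).
h: a_k = 0, 36, -36, 153/2, -180, 70947/160, …
ICs: h(0) = 0, h′(0) = 36.

f: a_k = 4, 2, -1/2, 1/4, -5/32, 7/64, …
g: a_k = 0, 9, -27/2, 27, -243/4, 729/5, …
Sym-product of L_f,L_g gives L₀ (≤ ord 2).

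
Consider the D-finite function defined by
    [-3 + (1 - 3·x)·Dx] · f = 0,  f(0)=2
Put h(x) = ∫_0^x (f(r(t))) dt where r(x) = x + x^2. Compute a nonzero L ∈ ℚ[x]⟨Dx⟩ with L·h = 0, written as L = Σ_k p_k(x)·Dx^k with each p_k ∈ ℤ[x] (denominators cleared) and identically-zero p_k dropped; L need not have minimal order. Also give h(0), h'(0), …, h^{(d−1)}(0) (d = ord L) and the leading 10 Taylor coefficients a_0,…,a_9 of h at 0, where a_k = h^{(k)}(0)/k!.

f: a_k = 2, 6, 18, 54, 162, 486, 1458, 4374, 13122, 39366, …
f∘r: x↦r, Dx↦Dx/r' in L_f ⇒ L₀.
Integrate: L := L₀·Dx.
L = (3 + 6·x)·Dx + (-1 + 3·x + 3·x^2)·Dx^2  (order 2).
h: a_k = 0, 2, 3, 8, 45/2, 342/5, 216, 702, 9315/4, 7848, …
ICs: h(0) = 0, h′(0) = 2.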